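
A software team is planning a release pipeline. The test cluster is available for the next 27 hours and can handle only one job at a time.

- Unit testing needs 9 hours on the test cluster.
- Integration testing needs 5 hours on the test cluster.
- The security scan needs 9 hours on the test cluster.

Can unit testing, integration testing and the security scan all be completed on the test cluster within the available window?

Yes

Running back to back, the jobs need 9 + 5 + 9 = 23 hours on the test cluster.
Since 23 ≤ 27, they fit within the window.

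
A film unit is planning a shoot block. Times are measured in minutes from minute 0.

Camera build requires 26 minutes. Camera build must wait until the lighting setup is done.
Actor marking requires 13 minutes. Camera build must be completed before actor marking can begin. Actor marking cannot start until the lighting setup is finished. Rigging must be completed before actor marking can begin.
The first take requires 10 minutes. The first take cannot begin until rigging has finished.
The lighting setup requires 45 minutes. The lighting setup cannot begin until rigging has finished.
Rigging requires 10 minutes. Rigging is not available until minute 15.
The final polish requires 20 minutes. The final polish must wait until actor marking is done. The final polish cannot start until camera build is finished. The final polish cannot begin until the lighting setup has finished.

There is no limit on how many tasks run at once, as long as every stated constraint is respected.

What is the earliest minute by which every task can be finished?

After its own release at minute 15, rigging can start at minute 15 and finishes at minute 25.
The first take cannot begin until rigging (finishes minute 25). It runs from minute 25 to 25 + 10 = minute 35.
After rigging (finishes minute 25), the lighting setup can start at minute 25 and finishes at minute 70.
After the lighting setup (finishes minute 70), camera build can start at minute 70 and finishes at minute 96.
For actor marking: camera build (finishes minute 96); the lighting setup (finishes minute 70); rigging (finishes minute 25). Taking the maximum gives a start of minute 96, and it finishes at 96 + 13 = minute 109.
The final polish has to wait for actor marking (finishes minute 109); camera build (finishes minute 96); the lighting setup (finishes minute 70). The latest of these is minute 109, so the final polish runs minute 109 to 109 + 20 = minute 129.
All tasks are finished once the last one completes. Finish times: Rigging at 25, The lighting setup at 70, Camera build at 96, Actor marking at 109, The final polish at 129, The first take at 35. The latest is minute 129.

129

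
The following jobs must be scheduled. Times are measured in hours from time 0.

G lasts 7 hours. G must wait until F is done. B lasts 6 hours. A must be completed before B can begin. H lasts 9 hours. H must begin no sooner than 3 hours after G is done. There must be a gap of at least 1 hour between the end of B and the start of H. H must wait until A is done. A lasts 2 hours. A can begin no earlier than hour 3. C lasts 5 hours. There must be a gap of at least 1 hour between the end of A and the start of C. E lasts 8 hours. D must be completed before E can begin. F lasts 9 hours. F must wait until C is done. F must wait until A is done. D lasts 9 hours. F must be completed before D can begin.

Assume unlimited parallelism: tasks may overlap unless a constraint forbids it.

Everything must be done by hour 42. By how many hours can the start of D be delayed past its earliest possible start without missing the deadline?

A waits on its own release at hour 3, so it starts at hour 3 and finishes at 3 + 2 = hour 5.
C waits on A (finishes hour 5, plus 1-hour gap → hour 6), so it starts at hour 6 and finishes at 6 + 5 = hour 11.
F has to wait for C (finishes hour 11); A (finishes hour 5). The latest of these is hour 11, so F runs hour 11 to 11 + 9 = hour 20.
After F (finishes hour 20), D can start at hour 20 and finishes at hour 29.

Working backward from the deadline:
To finish by hour 42, E (duration 8) must start no later than hour 34.
D feeds into E (must start by hour 34); so D must finish by hour 34 and therefore start by hour 25.
So D can start as early as hour 20 and as late as hour 25, giving 25 − 20 = 5 hours of slack.

5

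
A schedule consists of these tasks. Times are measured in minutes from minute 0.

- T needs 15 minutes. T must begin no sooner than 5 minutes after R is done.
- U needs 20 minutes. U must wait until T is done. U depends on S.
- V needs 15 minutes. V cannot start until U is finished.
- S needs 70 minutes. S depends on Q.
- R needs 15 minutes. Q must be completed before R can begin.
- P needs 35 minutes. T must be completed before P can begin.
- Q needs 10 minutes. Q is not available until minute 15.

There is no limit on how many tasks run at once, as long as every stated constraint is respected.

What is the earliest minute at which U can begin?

95

Q cannot begin until its own release at minute 15. It runs from minute 15 to 15 + 10 = minute 25.
S cannot begin until Q (finishes minute 25). It runs from minute 25 to 25 + 70 = minute 95.
R cannot begin until Q (finishes minute 25). It runs from minute 25 to 25 + 15 = minute 40.
T waits on R (finishes minute 40, plus 5-minute gap → minute 45), so it starts at minute 45 and finishes at 45 + 15 = minute 60.
U waits on T (finishes minute 60); S (finishes minute 95). The latest of these is minute 95, which is the earliest U can start.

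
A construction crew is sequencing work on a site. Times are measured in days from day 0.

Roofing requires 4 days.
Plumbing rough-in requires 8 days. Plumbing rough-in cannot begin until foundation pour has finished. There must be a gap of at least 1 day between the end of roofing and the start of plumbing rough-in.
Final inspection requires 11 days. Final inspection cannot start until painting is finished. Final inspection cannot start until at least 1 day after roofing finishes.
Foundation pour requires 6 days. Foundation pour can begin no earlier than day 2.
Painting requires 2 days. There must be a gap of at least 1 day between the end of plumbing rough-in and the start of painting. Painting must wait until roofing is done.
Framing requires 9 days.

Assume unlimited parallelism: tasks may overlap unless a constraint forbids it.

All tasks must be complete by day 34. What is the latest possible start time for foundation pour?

To finish by day 34, final inspection (duration 11) must start no later than day 23.
Painting has to be done before final inspection (must start by day 23). That means finishing by day 23, i.e. starting by 23 − 2 = day 21.
Since painting (must start by day 21, minus 1-day gap → day 20) depends on it, plumbing rough-in must finish by day 20. Backing off its 8-day duration gives a latest start of day 12.
Foundation pour feeds into plumbing rough-in (must start by day 12); so foundation pour must finish by day 12 and therefore start by day 6.

6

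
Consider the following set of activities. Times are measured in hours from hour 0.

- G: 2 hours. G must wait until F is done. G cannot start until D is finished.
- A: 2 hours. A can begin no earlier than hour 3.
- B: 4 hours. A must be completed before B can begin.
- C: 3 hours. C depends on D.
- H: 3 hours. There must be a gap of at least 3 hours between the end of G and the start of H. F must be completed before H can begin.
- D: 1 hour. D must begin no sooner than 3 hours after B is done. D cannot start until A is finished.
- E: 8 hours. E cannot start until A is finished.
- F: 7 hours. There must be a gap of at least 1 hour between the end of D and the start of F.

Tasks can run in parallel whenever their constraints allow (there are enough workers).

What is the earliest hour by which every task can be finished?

After its own release at hour 3, A can start at hour 3 and finishes at hour 5.
E waits on A (finishes hour 5), so it starts at hour 5 and finishes at 5 + 8 = hour 13.
After A (finishes hour 5), B can start at hour 5 and finishes at hour 9.
D cannot start until B (finishes hour 9, plus 3-hour gap → hour 12); A (finishes hour 5). The controlling bound is hour 12, so D finishes at 12 + 1 = hour 13.
F waits on D (finishes hour 13, plus 1-hour gap → hour 14), so it starts at hour 14 and finishes at 14 + 7 = hour 21.
G needs all of F (finishes hour 21); D (finishes hour 13). That puts its earliest start at hour 21; it finishes at 21 + 2 = hour 23.
H cannot start until G (finishes hour 23, plus 3-hour gap → hour 26); F (finishes hour 21). The controlling bound is hour 26, so H finishes at 26 + 3 = hour 29.
After D (finishes hour 13), C can start at hour 13 and finishes at hour 16.
All tasks are finished once the last one completes. Finish times: A at 5, B at 9, C at 16, D at 13, E at 13, F at 21, G at 23, H at 29. The latest is hour 29.

29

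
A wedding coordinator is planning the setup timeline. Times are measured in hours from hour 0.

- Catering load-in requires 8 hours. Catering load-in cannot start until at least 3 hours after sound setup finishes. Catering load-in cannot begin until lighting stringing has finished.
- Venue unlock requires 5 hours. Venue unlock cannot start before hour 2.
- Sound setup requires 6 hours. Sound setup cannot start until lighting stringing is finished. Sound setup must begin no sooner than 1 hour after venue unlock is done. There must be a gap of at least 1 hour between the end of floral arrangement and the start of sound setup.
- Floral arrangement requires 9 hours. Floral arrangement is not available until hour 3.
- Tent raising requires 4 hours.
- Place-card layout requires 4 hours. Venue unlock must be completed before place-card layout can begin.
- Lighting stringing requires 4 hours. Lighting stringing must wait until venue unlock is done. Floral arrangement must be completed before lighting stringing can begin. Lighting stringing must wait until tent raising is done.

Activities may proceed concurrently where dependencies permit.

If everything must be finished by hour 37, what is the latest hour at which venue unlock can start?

11

To finish by hour 37, catering load-in (duration 8) must start no later than hour 29.
Since catering load-in (must start by hour 29, minus 3-hour gap → hour 26) depends on it, sound setup must finish by hour 26. Backing off its 6-hour duration gives a latest start of hour 20.
For lighting stringing: sound setup (must start by hour 20); catering load-in (must start by hour 29). The most restrictive is hour 20; with a 4-hour duration, lighting stringing must start by hour 16.
To finish by hour 37, place-card layout (duration 4) must start no later than hour 33.
Venue unlock has several dependents: lighting stringing (must start by hour 16); sound setup (must start by hour 20, minus 1-hour gap → hour 19); place-card layout (must start by hour 33). The earliest of those limits is hour 16, so venue unlock must start by 16 − 5 = hour 11.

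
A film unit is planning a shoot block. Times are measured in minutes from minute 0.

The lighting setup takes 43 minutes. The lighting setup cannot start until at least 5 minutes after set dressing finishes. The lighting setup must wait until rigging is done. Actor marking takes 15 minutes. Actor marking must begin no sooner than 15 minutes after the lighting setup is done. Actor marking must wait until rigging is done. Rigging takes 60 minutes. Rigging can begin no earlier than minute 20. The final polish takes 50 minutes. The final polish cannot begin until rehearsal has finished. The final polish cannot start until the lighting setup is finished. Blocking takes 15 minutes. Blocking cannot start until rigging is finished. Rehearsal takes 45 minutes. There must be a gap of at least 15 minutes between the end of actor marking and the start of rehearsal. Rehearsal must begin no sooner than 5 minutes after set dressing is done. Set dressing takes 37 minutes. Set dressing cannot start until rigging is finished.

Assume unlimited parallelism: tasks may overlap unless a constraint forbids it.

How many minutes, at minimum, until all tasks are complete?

After its own release at minute 20, rigging can start at minute 20 and finishes at minute 80.
Blocking waits on rigging (finishes minute 80), so it starts at minute 80 and finishes at 80 + 15 = minute 95.
Set dressing cannot begin until rigging (finishes minute 80). It runs from minute 80 to 80 + 37 = minute 117.
For the lighting setup: set dressing (finishes minute 117, plus 5-minute gap → minute 122); rigging (finishes minute 80). Taking the maximum gives a start of minute 122, and it finishes at 122 + 43 = minute 165.
Actor marking cannot start until the lighting setup (finishes minute 165, plus 15-minute gap → minute 180); rigging (finishes minute 80). The controlling bound is minute 180, so actor marking finishes at 180 + 15 = minute 195.
Rehearsal cannot start until actor marking (finishes minute 195, plus 15-minute gap → minute 210); set dressing (finishes minute 117, plus 5-minute gap → minute 122). The controlling bound is minute 210, so rehearsal finishes at 210 + 45 = minute 255.
The final polish cannot start until rehearsal (finishes minute 255); the lighting setup (finishes minute 165). The controlling bound is minute 255, so the final polish finishes at 255 + 50 = minute 305.
All tasks are finished once the last one completes. Finish times: Rigging at 80, Set dressing at 117, The lighting setup at 165, Blocking at 95, Actor marking at 195, Rehearsal at 255, The final polish at 305. The latest is minute 305.

305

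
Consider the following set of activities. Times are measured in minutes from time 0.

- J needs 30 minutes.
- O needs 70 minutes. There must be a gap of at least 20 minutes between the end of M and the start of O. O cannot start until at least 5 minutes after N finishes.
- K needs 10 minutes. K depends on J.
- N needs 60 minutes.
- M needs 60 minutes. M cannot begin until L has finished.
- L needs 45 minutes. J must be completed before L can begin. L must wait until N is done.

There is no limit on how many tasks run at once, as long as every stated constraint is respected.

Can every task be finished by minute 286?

Yes

N has no prerequisites, so it starts at minute 0 and finishes at minute 60.
J can start immediately at minute 0; it finishes at minute 30.
L has to wait for J (finishes minute 30); N (finishes minute 60). The latest of these is minute 60, so L runs minute 60 to 60 + 45 = minute 105.
M cannot begin until L (finishes minute 105). It runs from minute 105 to 105 + 60 = minute 165.
O has to wait for M (finishes minute 165, plus 20-minute gap → minute 185); N (finishes minute 60, plus 5-minute gap → minute 65). The latest of these is minute 185, so O runs minute 185 to 185 + 70 = minute 255.
After J (finishes minute 30), K can start at minute 30 and finishes at minute 40.
Every task is finished by minute 255, which is no later than the deadline of 286, so the schedule is feasible.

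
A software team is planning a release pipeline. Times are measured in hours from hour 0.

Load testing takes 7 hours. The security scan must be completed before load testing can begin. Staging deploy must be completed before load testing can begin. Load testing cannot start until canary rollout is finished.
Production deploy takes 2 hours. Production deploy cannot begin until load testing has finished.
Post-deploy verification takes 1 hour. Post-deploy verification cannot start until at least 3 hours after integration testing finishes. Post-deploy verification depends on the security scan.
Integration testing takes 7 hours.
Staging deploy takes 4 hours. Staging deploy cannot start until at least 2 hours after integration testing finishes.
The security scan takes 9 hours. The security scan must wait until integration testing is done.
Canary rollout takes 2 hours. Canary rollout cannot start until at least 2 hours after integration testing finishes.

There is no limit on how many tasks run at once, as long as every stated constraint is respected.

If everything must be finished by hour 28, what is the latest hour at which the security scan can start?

To finish by hour 28, production deploy (duration 2) must start no later than hour 26.
Load testing has to be done before production deploy (must start by hour 26). That means finishing by hour 26, i.e. starting by 26 − 7 = hour 19.
Post-deploy verification must finish by hour 28; it takes 1 hour, so it must start by 28 − 1 = hour 27.
The security scan must finish in time for load testing (must start by hour 19); post-deploy verification (must start by hour 27). The tightest is hour 19, so the security scan must start by 19 − 9 = hour 10.

10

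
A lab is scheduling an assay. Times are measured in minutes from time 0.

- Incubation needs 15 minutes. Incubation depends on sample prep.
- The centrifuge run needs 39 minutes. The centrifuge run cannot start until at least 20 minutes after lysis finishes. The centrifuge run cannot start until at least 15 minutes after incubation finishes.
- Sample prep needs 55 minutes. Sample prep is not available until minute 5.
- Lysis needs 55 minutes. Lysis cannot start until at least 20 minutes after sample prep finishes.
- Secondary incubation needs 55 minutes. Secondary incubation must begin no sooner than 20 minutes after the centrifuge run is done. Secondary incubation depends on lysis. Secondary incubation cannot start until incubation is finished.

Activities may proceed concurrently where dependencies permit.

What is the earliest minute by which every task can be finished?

269

Sample prep cannot begin until its own release at minute 5. It runs from minute 5 to 5 + 55 = minute 60.
After sample prep (finishes minute 60), incubation can start at minute 60 and finishes at minute 75.
Lysis cannot begin until sample prep (finishes minute 60, plus 20-minute gap → minute 80). It runs from minute 80 to 80 + 55 = minute 135.
The centrifuge run has to wait for lysis (finishes minute 135, plus 20-minute gap → minute 155); incubation (finishes minute 75, plus 15-minute gap → minute 90). The latest of these is minute 155, so the centrifuge run runs minute 155 to 155 + 39 = minute 194.
Secondary incubation needs all of the centrifuge run (finishes minute 194, plus 20-minute gap → minute 214); lysis (finishes minute 135); incubation (finishes minute 75). That puts its earliest start at minute 214; it finishes at 214 + 55 = minute 269.
All tasks are finished once the last one completes. Finish times: Sample prep at 60, Lysis at 135, Incubation at 75, The centrifuge run at 194, Secondary incubation at 269. The latest is minute 269.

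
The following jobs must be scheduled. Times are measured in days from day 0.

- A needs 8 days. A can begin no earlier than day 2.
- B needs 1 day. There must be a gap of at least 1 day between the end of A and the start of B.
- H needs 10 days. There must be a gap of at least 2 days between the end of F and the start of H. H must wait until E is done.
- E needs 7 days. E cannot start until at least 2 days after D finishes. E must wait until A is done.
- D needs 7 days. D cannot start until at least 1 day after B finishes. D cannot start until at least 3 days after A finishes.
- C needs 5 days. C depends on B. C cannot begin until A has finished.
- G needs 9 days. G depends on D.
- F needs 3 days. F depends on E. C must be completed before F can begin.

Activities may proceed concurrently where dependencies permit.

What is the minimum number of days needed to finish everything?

44

After its own release at day 2, A can start at day 2 and finishes at day 10.
B cannot begin until A (finishes day 10, plus 1-day gap → day 11). It runs from day 11 to 11 + 1 = day 12.
D needs all of B (finishes day 12, plus 1-day gap → day 13); A (finishes day 10, plus 3-day gap → day 13). That puts its earliest start at day 13; it finishes at 13 + 7 = day 20.
G waits on D (finishes day 20), so it starts at day 20 and finishes at 20 + 9 = day 29.
For E: D (finishes day 20, plus 2-day gap → day 22); A (finishes day 10). Taking the maximum gives a start of day 22, and it finishes at 22 + 7 = day 29.
C needs all of B (finishes day 12); A (finishes day 10). That puts its earliest start at day 12; it finishes at 12 + 5 = day 17.
F has to wait for E (finishes day 29); C (finishes day 17). The latest of these is day 29, so F runs day 29 to 29 + 3 = day 32.
H cannot start until F (finishes day 32, plus 2-day gap → day 34); E (finishes day 29). The controlling bound is day 34, so H finishes at 34 + 10 = day 44.
All tasks are finished once the last one completes. Finish times: A at 10, B at 12, C at 17, D at 20, E at 29, F at 32, G at 29, H at 44. The latest is day 44.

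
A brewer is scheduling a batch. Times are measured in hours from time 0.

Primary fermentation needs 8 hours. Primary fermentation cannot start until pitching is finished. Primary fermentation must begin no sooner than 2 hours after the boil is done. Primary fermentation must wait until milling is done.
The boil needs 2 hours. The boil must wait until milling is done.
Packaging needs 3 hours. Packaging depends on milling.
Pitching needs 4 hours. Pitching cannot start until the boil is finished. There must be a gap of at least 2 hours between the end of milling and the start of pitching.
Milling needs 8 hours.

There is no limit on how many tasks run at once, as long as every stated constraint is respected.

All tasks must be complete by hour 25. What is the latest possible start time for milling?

3

Nothing follows primary fermentation; the deadline of hour 25 is its only limit. It must start by 25 − 8 = hour 17.
Pitching has to be done before primary fermentation (must start by hour 17). That means finishing by hour 17, i.e. starting by 17 − 4 = hour 13.
The boil feeds pitching (must start by hour 13); primary fermentation (must start by hour 17, minus 2-hour gap → hour 15). Taking the minimum, the boil must finish by hour 13 and start by 13 − 2 = hour 11.
Packaging must finish by hour 25; it takes 3 hours, so it must start by 25 − 3 = hour 22.
Milling must finish in time for the boil (must start by hour 11); pitching (must start by hour 13, minus 2-hour gap → hour 11); primary fermentation (must start by hour 17); packaging (must start by hour 22). The tightest is hour 11, so milling must start by 11 − 8 = hour 3.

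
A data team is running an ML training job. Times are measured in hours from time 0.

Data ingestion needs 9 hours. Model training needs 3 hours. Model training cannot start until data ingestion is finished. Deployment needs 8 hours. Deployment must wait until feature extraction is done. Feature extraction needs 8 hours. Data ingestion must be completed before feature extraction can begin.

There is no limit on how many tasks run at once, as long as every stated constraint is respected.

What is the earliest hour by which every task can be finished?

25

Data ingestion has no prerequisites, so it starts at hour 0 and finishes at hour 9.
Model training waits on data ingestion (finishes hour 9), so it starts at hour 9 and finishes at 9 + 3 = hour 12.
Feature extraction cannot begin until data ingestion (finishes hour 9). It runs from hour 9 to 9 + 8 = hour 17.
Deployment waits on feature extraction (finishes hour 17), so it starts at hour 17 and finishes at 17 + 8 = hour 25.
All tasks are finished once the last one completes. Finish times: Data ingestion at 9, Feature extraction at 17, Model training at 12, Deployment at 25. The latest is hour 25.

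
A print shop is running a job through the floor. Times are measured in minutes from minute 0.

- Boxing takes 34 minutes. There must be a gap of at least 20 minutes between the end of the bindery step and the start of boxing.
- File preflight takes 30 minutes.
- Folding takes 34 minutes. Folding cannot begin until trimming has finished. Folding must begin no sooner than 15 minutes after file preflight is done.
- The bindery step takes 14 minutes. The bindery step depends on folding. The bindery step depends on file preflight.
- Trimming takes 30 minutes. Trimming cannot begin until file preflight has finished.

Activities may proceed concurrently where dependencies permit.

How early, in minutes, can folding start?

File preflight has no prerequisites, so it starts at minute 0 and finishes at minute 30.
Trimming cannot begin until file preflight (finishes minute 30). It runs from minute 30 to 30 + 30 = minute 60.
Folding waits on trimming (finishes minute 60); file preflight (finishes minute 30, plus 15-minute gap → minute 45). The latest of these is minute 60, which is the earliest folding can start.

60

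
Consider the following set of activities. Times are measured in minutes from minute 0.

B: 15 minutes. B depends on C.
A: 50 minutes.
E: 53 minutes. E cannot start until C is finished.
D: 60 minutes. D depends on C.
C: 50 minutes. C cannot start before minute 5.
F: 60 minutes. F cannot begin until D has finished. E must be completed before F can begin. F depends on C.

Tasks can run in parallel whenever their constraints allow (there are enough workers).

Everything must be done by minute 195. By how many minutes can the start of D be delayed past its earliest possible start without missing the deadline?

C waits on its own release at minute 5, so it starts at minute 5 and finishes at 5 + 50 = minute 55.
D cannot begin until C (finishes minute 55). It runs from minute 55 to 55 + 60 = minute 115.

Working backward from the deadline:
F must finish by minute 195; it takes 60 minutes, so it must start by 195 − 60 = minute 135.
D must finish before F (must start by minute 135). With a 60-minute duration, D must start by 135 − 60 = minute 75.
So D can start as early as minute 55 and as late as minute 75, giving 75 − 55 = 20 minutes of slack.

20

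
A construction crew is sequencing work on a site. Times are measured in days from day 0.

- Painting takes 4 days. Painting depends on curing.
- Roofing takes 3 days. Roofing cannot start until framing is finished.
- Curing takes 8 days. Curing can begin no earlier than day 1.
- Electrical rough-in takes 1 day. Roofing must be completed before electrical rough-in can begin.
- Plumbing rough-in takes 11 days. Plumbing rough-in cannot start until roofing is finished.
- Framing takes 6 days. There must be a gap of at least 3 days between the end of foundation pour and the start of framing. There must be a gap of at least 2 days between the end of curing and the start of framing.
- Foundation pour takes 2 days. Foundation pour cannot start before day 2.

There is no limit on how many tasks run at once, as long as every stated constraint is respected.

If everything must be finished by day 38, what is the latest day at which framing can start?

18

Nothing follows plumbing rough-in; the deadline of day 38 is its only limit. It must start by 38 − 11 = day 27.
Electrical rough-in must finish by day 38; it takes 1 day, so it must start by 38 − 1 = day 37.
For roofing: plumbing rough-in (must start by day 27); electrical rough-in (must start by day 37). The most restrictive is day 27; with a 3-day duration, roofing must start by day 24.
Framing must finish before roofing (must start by day 24). With a 6-day duration, framing must start by 24 − 6 = day 18.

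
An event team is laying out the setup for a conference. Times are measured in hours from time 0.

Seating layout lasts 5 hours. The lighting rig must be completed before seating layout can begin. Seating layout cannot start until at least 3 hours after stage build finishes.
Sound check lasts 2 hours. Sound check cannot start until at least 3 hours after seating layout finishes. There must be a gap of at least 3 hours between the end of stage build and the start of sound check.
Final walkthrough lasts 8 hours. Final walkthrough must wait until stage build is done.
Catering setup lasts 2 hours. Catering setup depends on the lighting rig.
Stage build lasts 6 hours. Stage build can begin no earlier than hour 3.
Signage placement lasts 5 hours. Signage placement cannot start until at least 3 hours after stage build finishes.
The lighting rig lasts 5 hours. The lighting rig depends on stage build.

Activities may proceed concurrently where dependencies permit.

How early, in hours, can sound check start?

22

After its own release at hour 3, stage build can start at hour 3 and finishes at hour 9.
The lighting rig waits on stage build (finishes hour 9), so it starts at hour 9 and finishes at 9 + 5 = hour 14.
For seating layout: the lighting rig (finishes hour 14); stage build (finishes hour 9, plus 3-hour gap → hour 12). Taking the maximum gives a start of hour 14, and it finishes at 14 + 5 = hour 19.
Sound check waits on seating layout (finishes hour 19, plus 3-hour gap → hour 22); stage build (finishes hour 9, plus 3-hour gap → hour 12). The latest of these is hour 22, which is the earliest sound check can start.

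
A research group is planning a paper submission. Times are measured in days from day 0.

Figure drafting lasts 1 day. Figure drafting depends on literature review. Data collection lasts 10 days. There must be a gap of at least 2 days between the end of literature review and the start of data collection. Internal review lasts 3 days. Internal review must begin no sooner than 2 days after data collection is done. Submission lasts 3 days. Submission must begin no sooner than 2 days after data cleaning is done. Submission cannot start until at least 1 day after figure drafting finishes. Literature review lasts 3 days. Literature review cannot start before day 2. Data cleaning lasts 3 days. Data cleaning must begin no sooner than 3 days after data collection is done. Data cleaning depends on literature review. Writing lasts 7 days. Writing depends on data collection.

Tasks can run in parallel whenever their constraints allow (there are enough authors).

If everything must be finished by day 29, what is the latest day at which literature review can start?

3

Submission has no dependents, so it just needs to finish by day 29. Starting by 29 − 3 = day 26 achieves that.
Since submission (must start by day 26, minus 2-day gap → day 24) depends on it, data cleaning must finish by day 24. Backing off its 3-day duration gives a latest start of day 21.
Writing must finish by day 29; it takes 7 days, so it must start by 29 − 7 = day 22.
Internal review must finish by day 29; it takes 3 days, so it must start by 29 − 3 = day 26.
Data collection has several dependents: data cleaning (must start by day 21, minus 3-day gap → day 18); writing (must start by day 22); internal review (must start by day 26, minus 2-day gap → day 24). The earliest of those limits is day 18, so data collection must start by 18 − 10 = day 8.
Figure drafting must finish before submission (must start by day 26, minus 1-day gap → day 25). With a 1-day duration, figure drafting must start by 25 − 1 = day 24.
Literature review feeds data collection (must start by day 8, minus 2-day gap → day 6); data cleaning (must start by day 21); figure drafting (must start by day 24). Taking the minimum, literature review must finish by day 6 and start by 6 − 3 = day 3.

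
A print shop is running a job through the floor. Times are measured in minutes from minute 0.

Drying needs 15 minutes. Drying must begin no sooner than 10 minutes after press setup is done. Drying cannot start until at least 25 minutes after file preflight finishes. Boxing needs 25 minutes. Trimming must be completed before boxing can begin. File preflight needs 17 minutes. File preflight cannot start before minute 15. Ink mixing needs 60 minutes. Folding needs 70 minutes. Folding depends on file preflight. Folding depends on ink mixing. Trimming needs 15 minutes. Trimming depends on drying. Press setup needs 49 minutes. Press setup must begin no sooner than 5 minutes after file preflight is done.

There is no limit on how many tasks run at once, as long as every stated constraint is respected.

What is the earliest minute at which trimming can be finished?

File preflight cannot begin until its own release at minute 15. It runs from minute 15 to 15 + 17 = minute 32.
Press setup waits on file preflight (finishes minute 32, plus 5-minute gap → minute 37), so it starts at minute 37 and finishes at 37 + 49 = minute 86.
For drying: press setup (finishes minute 86, plus 10-minute gap → minute 96); file preflight (finishes minute 32, plus 25-minute gap → minute 57). Taking the maximum gives a start of minute 96, and it finishes at 96 + 15 = minute 111.
Trimming waits on drying (finishes minute 111), so it starts at minute 111 and finishes at 111 + 15 = minute 126.

126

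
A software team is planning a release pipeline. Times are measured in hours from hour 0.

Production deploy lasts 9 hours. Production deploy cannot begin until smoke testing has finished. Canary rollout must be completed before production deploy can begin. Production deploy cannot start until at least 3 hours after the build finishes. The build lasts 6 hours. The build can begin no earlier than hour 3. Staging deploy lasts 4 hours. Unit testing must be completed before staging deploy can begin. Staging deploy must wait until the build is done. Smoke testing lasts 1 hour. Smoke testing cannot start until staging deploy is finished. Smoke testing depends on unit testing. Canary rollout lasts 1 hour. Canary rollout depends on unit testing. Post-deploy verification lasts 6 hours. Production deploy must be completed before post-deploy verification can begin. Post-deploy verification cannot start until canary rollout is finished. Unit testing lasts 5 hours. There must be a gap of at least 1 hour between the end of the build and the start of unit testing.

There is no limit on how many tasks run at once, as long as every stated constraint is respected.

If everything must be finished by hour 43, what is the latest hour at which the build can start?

11

To finish by hour 43, post-deploy verification (duration 6) must start no later than hour 37.
Production deploy feeds into post-deploy verification (must start by hour 37); so production deploy must finish by hour 37 and therefore start by hour 28.
Smoke testing feeds into production deploy (must start by hour 28); so smoke testing must finish by hour 28 and therefore start by hour 27.
Since smoke testing (must start by hour 27) depends on it, staging deploy must finish by hour 27. Backing off its 4-hour duration gives a latest start of hour 23.
Canary rollout must finish in time for production deploy (must start by hour 28); post-deploy verification (must start by hour 37). The tightest is hour 28, so canary rollout must start by 28 − 1 = hour 27.
Unit testing must finish in time for staging deploy (must start by hour 23); smoke testing (must start by hour 27); canary rollout (must start by hour 27). The tightest is hour 23, so unit testing must start by 23 − 5 = hour 18.
For the build: unit testing (must start by hour 18, minus 1-hour gap → hour 17); staging deploy (must start by hour 23); production deploy (must start by hour 28, minus 3-hour gap → hour 25). The most restrictive is hour 17; with a 6-hour duration, the build must start by hour 11.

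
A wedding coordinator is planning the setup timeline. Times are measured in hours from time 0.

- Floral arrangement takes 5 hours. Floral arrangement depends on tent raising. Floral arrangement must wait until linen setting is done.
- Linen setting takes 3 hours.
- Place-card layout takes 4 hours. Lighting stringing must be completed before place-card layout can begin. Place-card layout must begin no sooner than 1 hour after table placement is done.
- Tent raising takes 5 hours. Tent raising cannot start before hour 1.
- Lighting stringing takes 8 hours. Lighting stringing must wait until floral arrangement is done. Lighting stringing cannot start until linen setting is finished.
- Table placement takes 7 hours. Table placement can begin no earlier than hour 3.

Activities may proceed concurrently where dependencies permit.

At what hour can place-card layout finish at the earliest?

Linen setting can start immediately at hour 0; it finishes at hour 3.
Table placement cannot begin until its own release at hour 3. It runs from hour 3 to 3 + 7 = hour 10.
Tent raising waits on its own release at hour 1, so it starts at hour 1 and finishes at 1 + 5 = hour 6.
Floral arrangement cannot start until tent raising (finishes hour 6); linen setting (finishes hour 3). The controlling bound is hour 6, so floral arrangement finishes at 6 + 5 = hour 11.
Lighting stringing needs all of floral arrangement (finishes hour 11); linen setting (finishes hour 3). That puts its earliest start at hour 11; it finishes at 11 + 8 = hour 19.
For place-card layout: lighting stringing (finishes hour 19); table placement (finishes hour 10, plus 1-hour gap → hour 11). Taking the maximum gives a start of hour 19, and it finishes at 19 + 4 = hour 23.

23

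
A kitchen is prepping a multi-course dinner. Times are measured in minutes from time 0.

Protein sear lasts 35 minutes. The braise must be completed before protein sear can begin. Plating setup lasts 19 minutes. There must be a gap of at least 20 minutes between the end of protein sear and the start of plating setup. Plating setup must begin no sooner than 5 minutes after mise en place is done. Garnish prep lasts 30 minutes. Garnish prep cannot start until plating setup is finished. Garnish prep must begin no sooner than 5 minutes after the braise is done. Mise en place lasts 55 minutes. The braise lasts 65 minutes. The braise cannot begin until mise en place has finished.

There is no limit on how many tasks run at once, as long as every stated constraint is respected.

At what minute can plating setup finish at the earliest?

194

Mise en place has no prerequisites, so it starts at minute 0 and finishes at minute 55.
The braise cannot begin until mise en place (finishes minute 55). It runs from minute 55 to 55 + 65 = minute 120.
Protein sear waits on the braise (finishes minute 120), so it starts at minute 120 and finishes at 120 + 35 = minute 155.
Plating setup cannot start until protein sear (finishes minute 155, plus 20-minute gap → minute 175); mise en place (finishes minute 55, plus 5-minute gap → minute 60). The controlling bound is minute 175, so plating setup finishes at 175 + 19 = minute 194.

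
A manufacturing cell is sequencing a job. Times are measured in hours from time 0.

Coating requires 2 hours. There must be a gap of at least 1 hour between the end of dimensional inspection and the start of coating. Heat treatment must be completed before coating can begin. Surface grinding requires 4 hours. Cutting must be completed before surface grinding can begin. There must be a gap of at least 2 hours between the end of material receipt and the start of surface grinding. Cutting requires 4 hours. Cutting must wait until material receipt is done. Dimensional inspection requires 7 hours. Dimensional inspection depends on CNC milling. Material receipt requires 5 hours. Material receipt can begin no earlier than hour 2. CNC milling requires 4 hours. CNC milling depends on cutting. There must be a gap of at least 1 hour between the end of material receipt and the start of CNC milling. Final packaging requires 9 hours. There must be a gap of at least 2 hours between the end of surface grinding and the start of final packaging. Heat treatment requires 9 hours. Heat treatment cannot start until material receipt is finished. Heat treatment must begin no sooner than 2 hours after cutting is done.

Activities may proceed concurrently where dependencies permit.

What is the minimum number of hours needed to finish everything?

26

Material receipt waits on its own release at hour 2, so it starts at hour 2 and finishes at 2 + 5 = hour 7.
Cutting waits on material receipt (finishes hour 7), so it starts at hour 7 and finishes at 7 + 4 = hour 11.
Surface grinding needs all of cutting (finishes hour 11); material receipt (finishes hour 7, plus 2-hour gap → hour 9). That puts its earliest start at hour 11; it finishes at 11 + 4 = hour 15.
After surface grinding (finishes hour 15, plus 2-hour gap → hour 17), final packaging can start at hour 17 and finishes at hour 26.
For heat treatment: material receipt (finishes hour 7); cutting (finishes hour 11, plus 2-hour gap → hour 13). Taking the maximum gives a start of hour 13, and it finishes at 13 + 9 = hour 22.
CNC milling needs all of cutting (finishes hour 11); material receipt (finishes hour 7, plus 1-hour gap → hour 8). That puts its earliest start at hour 11; it finishes at 11 + 4 = hour 15.
After CNC milling (finishes hour 15), dimensional inspection can start at hour 15 and finishes at hour 22.
For coating: dimensional inspection (finishes hour 22, plus 1-hour gap → hour 23); heat treatment (finishes hour 22). Taking the maximum gives a start of hour 23, and it finishes at 23 + 2 = hour 25.
All tasks are finished once the last one completes. Finish times: Material receipt at 7, Cutting at 11, CNC milling at 15, Heat treatment at 22, Surface grinding at 15, Dimensional inspection at 22, Coating at 25, Final packaging at 26. The latest is hour 26.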